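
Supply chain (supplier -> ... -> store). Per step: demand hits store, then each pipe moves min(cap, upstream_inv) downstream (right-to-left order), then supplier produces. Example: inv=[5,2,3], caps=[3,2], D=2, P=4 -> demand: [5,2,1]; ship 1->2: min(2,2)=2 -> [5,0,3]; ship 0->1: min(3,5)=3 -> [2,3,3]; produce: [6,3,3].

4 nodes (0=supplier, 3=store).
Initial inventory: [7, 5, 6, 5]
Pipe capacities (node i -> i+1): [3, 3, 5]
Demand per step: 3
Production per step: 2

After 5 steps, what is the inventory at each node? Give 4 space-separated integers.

Step 1: demand=3,sold=3 ship[2->3]=5 ship[1->2]=3 ship[0->1]=3 prod=2 -> inv=[6 5 4 7]
Step 2: demand=3,sold=3 ship[2->3]=4 ship[1->2]=3 ship[0->1]=3 prod=2 -> inv=[5 5 3 8]
Step 3: demand=3,sold=3 ship[2->3]=3 ship[1->2]=3 ship[0->1]=3 prod=2 -> inv=[4 5 3 8]
Step 4: demand=3,sold=3 ship[2->3]=3 ship[1->2]=3 ship[0->1]=3 prod=2 -> inv=[3 5 3 8]
Step 5: demand=3,sold=3 ship[2->3]=3 ship[1->2]=3 ship[0->1]=3 prod=2 -> inv=[2 5 3 8]

2 5 3 8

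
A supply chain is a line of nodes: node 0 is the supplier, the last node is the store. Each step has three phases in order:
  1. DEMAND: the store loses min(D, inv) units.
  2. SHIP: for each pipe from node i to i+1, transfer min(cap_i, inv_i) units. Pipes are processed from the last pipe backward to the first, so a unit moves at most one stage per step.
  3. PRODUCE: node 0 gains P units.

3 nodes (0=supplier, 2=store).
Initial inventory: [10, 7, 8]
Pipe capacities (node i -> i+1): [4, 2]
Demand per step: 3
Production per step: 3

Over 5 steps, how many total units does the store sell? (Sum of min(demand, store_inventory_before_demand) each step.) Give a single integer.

Step 1: sold=3 (running total=3) -> [9 9 7]
Step 2: sold=3 (running total=6) -> [8 11 6]
Step 3: sold=3 (running total=9) -> [7 13 5]
Step 4: sold=3 (running total=12) -> [6 15 4]
Step 5: sold=3 (running total=15) -> [5 17 3]

Answer: 15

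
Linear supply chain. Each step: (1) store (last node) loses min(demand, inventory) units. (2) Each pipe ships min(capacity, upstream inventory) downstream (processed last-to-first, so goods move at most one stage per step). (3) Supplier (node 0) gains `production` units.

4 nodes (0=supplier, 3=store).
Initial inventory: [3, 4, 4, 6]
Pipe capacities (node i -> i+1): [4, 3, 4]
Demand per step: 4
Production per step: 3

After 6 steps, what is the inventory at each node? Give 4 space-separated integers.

Step 1: demand=4,sold=4 ship[2->3]=4 ship[1->2]=3 ship[0->1]=3 prod=3 -> inv=[3 4 3 6]
Step 2: demand=4,sold=4 ship[2->3]=3 ship[1->2]=3 ship[0->1]=3 prod=3 -> inv=[3 4 3 5]
Step 3: demand=4,sold=4 ship[2->3]=3 ship[1->2]=3 ship[0->1]=3 prod=3 -> inv=[3 4 3 4]
Step 4: demand=4,sold=4 ship[2->3]=3 ship[1->2]=3 ship[0->1]=3 prod=3 -> inv=[3 4 3 3]
Step 5: demand=4,sold=3 ship[2->3]=3 ship[1->2]=3 ship[0->1]=3 prod=3 -> inv=[3 4 3 3]
Step 6: demand=4,sold=3 ship[2->3]=3 ship[1->2]=3 ship[0->1]=3 prod=3 -> inv=[3 4 3 3]

3 4 3 3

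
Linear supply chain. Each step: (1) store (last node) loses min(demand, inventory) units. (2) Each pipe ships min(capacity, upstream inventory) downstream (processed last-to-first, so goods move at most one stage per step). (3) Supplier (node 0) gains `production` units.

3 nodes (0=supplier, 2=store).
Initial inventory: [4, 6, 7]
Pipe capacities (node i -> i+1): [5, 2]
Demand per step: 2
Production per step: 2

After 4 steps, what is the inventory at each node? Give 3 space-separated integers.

Step 1: demand=2,sold=2 ship[1->2]=2 ship[0->1]=4 prod=2 -> inv=[2 8 7]
Step 2: demand=2,sold=2 ship[1->2]=2 ship[0->1]=2 prod=2 -> inv=[2 8 7]
Step 3: demand=2,sold=2 ship[1->2]=2 ship[0->1]=2 prod=2 -> inv=[2 8 7]
Step 4: demand=2,sold=2 ship[1->2]=2 ship[0->1]=2 prod=2 -> inv=[2 8 7]

2 8 7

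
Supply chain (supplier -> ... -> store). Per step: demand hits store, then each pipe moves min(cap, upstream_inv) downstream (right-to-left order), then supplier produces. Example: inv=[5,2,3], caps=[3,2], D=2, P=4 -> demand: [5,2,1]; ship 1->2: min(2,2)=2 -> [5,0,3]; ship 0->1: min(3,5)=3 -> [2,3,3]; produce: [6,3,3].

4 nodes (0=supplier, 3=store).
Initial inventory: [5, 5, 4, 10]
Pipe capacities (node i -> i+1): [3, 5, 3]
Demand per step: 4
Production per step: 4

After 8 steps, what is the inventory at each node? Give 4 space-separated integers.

Step 1: demand=4,sold=4 ship[2->3]=3 ship[1->2]=5 ship[0->1]=3 prod=4 -> inv=[6 3 6 9]
Step 2: demand=4,sold=4 ship[2->3]=3 ship[1->2]=3 ship[0->1]=3 prod=4 -> inv=[7 3 6 8]
Step 3: demand=4,sold=4 ship[2->3]=3 ship[1->2]=3 ship[0->1]=3 prod=4 -> inv=[8 3 6 7]
Step 4: demand=4,sold=4 ship[2->3]=3 ship[1->2]=3 ship[0->1]=3 prod=4 -> inv=[9 3 6 6]
Step 5: demand=4,sold=4 ship[2->3]=3 ship[1->2]=3 ship[0->1]=3 prod=4 -> inv=[10 3 6 5]
Step 6: demand=4,sold=4 ship[2->3]=3 ship[1->2]=3 ship[0->1]=3 prod=4 -> inv=[11 3 6 4]
Step 7: demand=4,sold=4 ship[2->3]=3 ship[1->2]=3 ship[0->1]=3 prod=4 -> inv=[12 3 6 3]
Step 8: demand=4,sold=3 ship[2->3]=3 ship[1->2]=3 ship[0->1]=3 prod=4 -> inv=[13 3 6 3]

13 3 6 3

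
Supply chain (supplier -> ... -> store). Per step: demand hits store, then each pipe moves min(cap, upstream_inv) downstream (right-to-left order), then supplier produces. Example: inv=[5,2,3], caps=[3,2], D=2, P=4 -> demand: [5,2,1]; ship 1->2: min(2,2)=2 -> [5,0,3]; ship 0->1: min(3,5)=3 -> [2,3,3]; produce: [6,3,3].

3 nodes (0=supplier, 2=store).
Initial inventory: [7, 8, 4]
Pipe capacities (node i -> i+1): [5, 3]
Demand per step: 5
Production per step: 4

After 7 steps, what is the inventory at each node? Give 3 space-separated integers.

Step 1: demand=5,sold=4 ship[1->2]=3 ship[0->1]=5 prod=4 -> inv=[6 10 3]
Step 2: demand=5,sold=3 ship[1->2]=3 ship[0->1]=5 prod=4 -> inv=[5 12 3]
Step 3: demand=5,sold=3 ship[1->2]=3 ship[0->1]=5 prod=4 -> inv=[4 14 3]
Step 4: demand=5,sold=3 ship[1->2]=3 ship[0->1]=4 prod=4 -> inv=[4 15 3]
Step 5: demand=5,sold=3 ship[1->2]=3 ship[0->1]=4 prod=4 -> inv=[4 16 3]
Step 6: demand=5,sold=3 ship[1->2]=3 ship[0->1]=4 prod=4 -> inv=[4 17 3]
Step 7: demand=5,sold=3 ship[1->2]=3 ship[0->1]=4 prod=4 -> inv=[4 18 3]

4 18 3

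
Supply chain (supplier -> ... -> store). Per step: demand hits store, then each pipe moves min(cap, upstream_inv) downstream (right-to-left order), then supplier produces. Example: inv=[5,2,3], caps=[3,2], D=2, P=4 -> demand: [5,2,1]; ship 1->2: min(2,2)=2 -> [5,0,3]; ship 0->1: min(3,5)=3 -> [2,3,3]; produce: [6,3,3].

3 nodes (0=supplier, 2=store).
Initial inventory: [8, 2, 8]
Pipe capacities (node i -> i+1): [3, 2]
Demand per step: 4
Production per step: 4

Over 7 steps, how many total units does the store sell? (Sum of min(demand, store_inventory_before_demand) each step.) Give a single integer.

Answer: 20

Derivation:
Step 1: sold=4 (running total=4) -> [9 3 6]
Step 2: sold=4 (running total=8) -> [10 4 4]
Step 3: sold=4 (running total=12) -> [11 5 2]
Step 4: sold=2 (running total=14) -> [12 6 2]
Step 5: sold=2 (running total=16) -> [13 7 2]
Step 6: sold=2 (running total=18) -> [14 8 2]
Step 7: sold=2 (running total=20) -> [15 9 2]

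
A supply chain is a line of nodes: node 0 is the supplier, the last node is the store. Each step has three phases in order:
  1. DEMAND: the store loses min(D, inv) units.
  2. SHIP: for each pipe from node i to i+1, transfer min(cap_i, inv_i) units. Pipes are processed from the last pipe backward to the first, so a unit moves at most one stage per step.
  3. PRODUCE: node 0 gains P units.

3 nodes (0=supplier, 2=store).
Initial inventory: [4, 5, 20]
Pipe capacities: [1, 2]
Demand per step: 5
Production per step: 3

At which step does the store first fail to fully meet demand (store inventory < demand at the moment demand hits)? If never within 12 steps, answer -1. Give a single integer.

Step 1: demand=5,sold=5 ship[1->2]=2 ship[0->1]=1 prod=3 -> [6 4 17]
Step 2: demand=5,sold=5 ship[1->2]=2 ship[0->1]=1 prod=3 -> [8 3 14]
Step 3: demand=5,sold=5 ship[1->2]=2 ship[0->1]=1 prod=3 -> [10 2 11]
Step 4: demand=5,sold=5 ship[1->2]=2 ship[0->1]=1 prod=3 -> [12 1 8]
Step 5: demand=5,sold=5 ship[1->2]=1 ship[0->1]=1 prod=3 -> [14 1 4]
Step 6: demand=5,sold=4 ship[1->2]=1 ship[0->1]=1 prod=3 -> [16 1 1]
Step 7: demand=5,sold=1 ship[1->2]=1 ship[0->1]=1 prod=3 -> [18 1 1]
Step 8: demand=5,sold=1 ship[1->2]=1 ship[0->1]=1 prod=3 -> [20 1 1]
Step 9: demand=5,sold=1 ship[1->2]=1 ship[0->1]=1 prod=3 -> [22 1 1]
Step 10: demand=5,sold=1 ship[1->2]=1 ship[0->1]=1 prod=3 -> [24 1 1]
Step 11: demand=5,sold=1 ship[1->2]=1 ship[0->1]=1 prod=3 -> [26 1 1]
Step 12: demand=5,sold=1 ship[1->2]=1 ship[0->1]=1 prod=3 -> [28 1 1]
First stockout at step 6

6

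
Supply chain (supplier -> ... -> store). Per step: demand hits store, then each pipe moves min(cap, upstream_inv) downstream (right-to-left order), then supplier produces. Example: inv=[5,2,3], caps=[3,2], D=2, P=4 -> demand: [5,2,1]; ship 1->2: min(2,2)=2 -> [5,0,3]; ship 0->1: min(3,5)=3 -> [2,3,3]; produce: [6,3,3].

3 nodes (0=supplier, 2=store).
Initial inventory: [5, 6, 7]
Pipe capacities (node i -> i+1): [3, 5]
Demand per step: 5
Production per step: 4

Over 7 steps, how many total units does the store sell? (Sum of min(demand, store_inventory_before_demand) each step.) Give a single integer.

Answer: 28

Derivation:
Step 1: sold=5 (running total=5) -> [6 4 7]
Step 2: sold=5 (running total=10) -> [7 3 6]
Step 3: sold=5 (running total=15) -> [8 3 4]
Step 4: sold=4 (running total=19) -> [9 3 3]
Step 5: sold=3 (running total=22) -> [10 3 3]
Step 6: sold=3 (running total=25) -> [11 3 3]
Step 7: sold=3 (running total=28) -> [12 3 3]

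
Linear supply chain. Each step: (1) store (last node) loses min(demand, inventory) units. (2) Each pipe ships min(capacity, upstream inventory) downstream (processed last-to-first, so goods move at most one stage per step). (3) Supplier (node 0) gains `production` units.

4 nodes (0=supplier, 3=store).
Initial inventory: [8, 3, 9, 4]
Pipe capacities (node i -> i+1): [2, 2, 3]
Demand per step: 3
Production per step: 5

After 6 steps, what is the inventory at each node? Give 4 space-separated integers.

Step 1: demand=3,sold=3 ship[2->3]=3 ship[1->2]=2 ship[0->1]=2 prod=5 -> inv=[11 3 8 4]
Step 2: demand=3,sold=3 ship[2->3]=3 ship[1->2]=2 ship[0->1]=2 prod=5 -> inv=[14 3 7 4]
Step 3: demand=3,sold=3 ship[2->3]=3 ship[1->2]=2 ship[0->1]=2 prod=5 -> inv=[17 3 6 4]
Step 4: demand=3,sold=3 ship[2->3]=3 ship[1->2]=2 ship[0->1]=2 prod=5 -> inv=[20 3 5 4]
Step 5: demand=3,sold=3 ship[2->3]=3 ship[1->2]=2 ship[0->1]=2 prod=5 -> inv=[23 3 4 4]
Step 6: demand=3,sold=3 ship[2->3]=3 ship[1->2]=2 ship[0->1]=2 prod=5 -> inv=[26 3 3 4]

26 3 3 4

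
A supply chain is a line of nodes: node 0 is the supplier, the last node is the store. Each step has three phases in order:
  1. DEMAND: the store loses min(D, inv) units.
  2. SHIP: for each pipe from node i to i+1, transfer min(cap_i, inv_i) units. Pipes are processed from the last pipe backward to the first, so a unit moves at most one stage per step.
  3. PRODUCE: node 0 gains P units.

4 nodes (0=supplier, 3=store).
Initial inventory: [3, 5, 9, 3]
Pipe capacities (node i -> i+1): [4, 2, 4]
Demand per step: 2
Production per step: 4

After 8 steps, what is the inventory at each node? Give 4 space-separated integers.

Step 1: demand=2,sold=2 ship[2->3]=4 ship[1->2]=2 ship[0->1]=3 prod=4 -> inv=[4 6 7 5]
Step 2: demand=2,sold=2 ship[2->3]=4 ship[1->2]=2 ship[0->1]=4 prod=4 -> inv=[4 8 5 7]
Step 3: demand=2,sold=2 ship[2->3]=4 ship[1->2]=2 ship[0->1]=4 prod=4 -> inv=[4 10 3 9]
Step 4: demand=2,sold=2 ship[2->3]=3 ship[1->2]=2 ship[0->1]=4 prod=4 -> inv=[4 12 2 10]
Step 5: demand=2,sold=2 ship[2->3]=2 ship[1->2]=2 ship[0->1]=4 prod=4 -> inv=[4 14 2 10]
Step 6: demand=2,sold=2 ship[2->3]=2 ship[1->2]=2 ship[0->1]=4 prod=4 -> inv=[4 16 2 10]
Step 7: demand=2,sold=2 ship[2->3]=2 ship[1->2]=2 ship[0->1]=4 prod=4 -> inv=[4 18 2 10]
Step 8: demand=2,sold=2 ship[2->3]=2 ship[1->2]=2 ship[0->1]=4 prod=4 -> inv=[4 20 2 10]

4 20 2 10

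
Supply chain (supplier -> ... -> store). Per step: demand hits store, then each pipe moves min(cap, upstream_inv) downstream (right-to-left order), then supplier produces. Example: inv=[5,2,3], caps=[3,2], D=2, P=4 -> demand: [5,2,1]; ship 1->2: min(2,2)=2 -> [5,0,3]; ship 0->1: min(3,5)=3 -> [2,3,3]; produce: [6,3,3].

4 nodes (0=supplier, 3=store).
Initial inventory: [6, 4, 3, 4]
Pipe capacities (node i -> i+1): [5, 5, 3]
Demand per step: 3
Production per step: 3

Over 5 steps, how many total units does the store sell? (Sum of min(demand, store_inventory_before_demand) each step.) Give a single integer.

Step 1: sold=3 (running total=3) -> [4 5 4 4]
Step 2: sold=3 (running total=6) -> [3 4 6 4]
Step 3: sold=3 (running total=9) -> [3 3 7 4]
Step 4: sold=3 (running total=12) -> [3 3 7 4]
Step 5: sold=3 (running total=15) -> [3 3 7 4]

Answer: 15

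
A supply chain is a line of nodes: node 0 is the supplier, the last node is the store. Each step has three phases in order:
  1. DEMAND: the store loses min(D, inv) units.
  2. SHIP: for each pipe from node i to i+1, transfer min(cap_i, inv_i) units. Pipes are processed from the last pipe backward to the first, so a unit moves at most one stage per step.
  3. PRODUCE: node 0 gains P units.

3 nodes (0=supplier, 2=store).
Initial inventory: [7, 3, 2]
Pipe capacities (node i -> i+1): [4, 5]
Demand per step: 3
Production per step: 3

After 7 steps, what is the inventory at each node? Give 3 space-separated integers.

Step 1: demand=3,sold=2 ship[1->2]=3 ship[0->1]=4 prod=3 -> inv=[6 4 3]
Step 2: demand=3,sold=3 ship[1->2]=4 ship[0->1]=4 prod=3 -> inv=[5 4 4]
Step 3: demand=3,sold=3 ship[1->2]=4 ship[0->1]=4 prod=3 -> inv=[4 4 5]
Step 4: demand=3,sold=3 ship[1->2]=4 ship[0->1]=4 prod=3 -> inv=[3 4 6]
Step 5: demand=3,sold=3 ship[1->2]=4 ship[0->1]=3 prod=3 -> inv=[3 3 7]
Step 6: demand=3,sold=3 ship[1->2]=3 ship[0->1]=3 prod=3 -> inv=[3 3 7]
Step 7: demand=3,sold=3 ship[1->2]=3 ship[0->1]=3 prod=3 -> inv=[3 3 7]

3 3 7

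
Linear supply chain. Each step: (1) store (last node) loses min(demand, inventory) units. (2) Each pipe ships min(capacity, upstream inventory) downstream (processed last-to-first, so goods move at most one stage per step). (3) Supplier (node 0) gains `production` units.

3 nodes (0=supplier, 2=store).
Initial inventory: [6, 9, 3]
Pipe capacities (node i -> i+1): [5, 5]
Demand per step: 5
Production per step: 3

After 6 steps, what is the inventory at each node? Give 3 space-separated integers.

Step 1: demand=5,sold=3 ship[1->2]=5 ship[0->1]=5 prod=3 -> inv=[4 9 5]
Step 2: demand=5,sold=5 ship[1->2]=5 ship[0->1]=4 prod=3 -> inv=[3 8 5]
Step 3: demand=5,sold=5 ship[1->2]=5 ship[0->1]=3 prod=3 -> inv=[3 6 5]
Step 4: demand=5,sold=5 ship[1->2]=5 ship[0->1]=3 prod=3 -> inv=[3 4 5]
Step 5: demand=5,sold=5 ship[1->2]=4 ship[0->1]=3 prod=3 -> inv=[3 3 4]
Step 6: demand=5,sold=4 ship[1->2]=3 ship[0->1]=3 prod=3 -> inv=[3 3 3]

3 3 3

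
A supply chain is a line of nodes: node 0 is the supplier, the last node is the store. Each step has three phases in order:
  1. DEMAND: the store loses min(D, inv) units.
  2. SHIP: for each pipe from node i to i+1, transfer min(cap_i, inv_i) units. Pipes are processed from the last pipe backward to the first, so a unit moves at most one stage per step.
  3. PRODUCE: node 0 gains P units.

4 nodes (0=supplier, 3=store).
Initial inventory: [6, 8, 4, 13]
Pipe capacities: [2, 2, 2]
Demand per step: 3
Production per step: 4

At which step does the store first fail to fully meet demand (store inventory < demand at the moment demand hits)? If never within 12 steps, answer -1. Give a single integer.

Step 1: demand=3,sold=3 ship[2->3]=2 ship[1->2]=2 ship[0->1]=2 prod=4 -> [8 8 4 12]
Step 2: demand=3,sold=3 ship[2->3]=2 ship[1->2]=2 ship[0->1]=2 prod=4 -> [10 8 4 11]
Step 3: demand=3,sold=3 ship[2->3]=2 ship[1->2]=2 ship[0->1]=2 prod=4 -> [12 8 4 10]
Step 4: demand=3,sold=3 ship[2->3]=2 ship[1->2]=2 ship[0->1]=2 prod=4 -> [14 8 4 9]
Step 5: demand=3,sold=3 ship[2->3]=2 ship[1->2]=2 ship[0->1]=2 prod=4 -> [16 8 4 8]
Step 6: demand=3,sold=3 ship[2->3]=2 ship[1->2]=2 ship[0->1]=2 prod=4 -> [18 8 4 7]
Step 7: demand=3,sold=3 ship[2->3]=2 ship[1->2]=2 ship[0->1]=2 prod=4 -> [20 8 4 6]
Step 8: demand=3,sold=3 ship[2->3]=2 ship[1->2]=2 ship[0->1]=2 prod=4 -> [22 8 4 5]
Step 9: demand=3,sold=3 ship[2->3]=2 ship[1->2]=2 ship[0->1]=2 prod=4 -> [24 8 4 4]
Step 10: demand=3,sold=3 ship[2->3]=2 ship[1->2]=2 ship[0->1]=2 prod=4 -> [26 8 4 3]
Step 11: demand=3,sold=3 ship[2->3]=2 ship[1->2]=2 ship[0->1]=2 prod=4 -> [28 8 4 2]
Step 12: demand=3,sold=2 ship[2->3]=2 ship[1->2]=2 ship[0->1]=2 prod=4 -> [30 8 4 2]
First stockout at step 12

12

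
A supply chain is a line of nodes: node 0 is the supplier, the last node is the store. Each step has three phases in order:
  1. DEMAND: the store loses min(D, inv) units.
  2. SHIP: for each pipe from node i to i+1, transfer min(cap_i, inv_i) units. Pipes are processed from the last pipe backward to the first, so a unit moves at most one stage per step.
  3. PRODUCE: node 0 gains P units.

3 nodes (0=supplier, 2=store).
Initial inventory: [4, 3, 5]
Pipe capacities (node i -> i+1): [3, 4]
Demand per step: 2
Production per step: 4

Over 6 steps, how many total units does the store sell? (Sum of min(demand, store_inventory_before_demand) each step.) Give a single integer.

Step 1: sold=2 (running total=2) -> [5 3 6]
Step 2: sold=2 (running total=4) -> [6 3 7]
Step 3: sold=2 (running total=6) -> [7 3 8]
Step 4: sold=2 (running total=8) -> [8 3 9]
Step 5: sold=2 (running total=10) -> [9 3 10]
Step 6: sold=2 (running total=12) -> [10 3 11]

Answer: 12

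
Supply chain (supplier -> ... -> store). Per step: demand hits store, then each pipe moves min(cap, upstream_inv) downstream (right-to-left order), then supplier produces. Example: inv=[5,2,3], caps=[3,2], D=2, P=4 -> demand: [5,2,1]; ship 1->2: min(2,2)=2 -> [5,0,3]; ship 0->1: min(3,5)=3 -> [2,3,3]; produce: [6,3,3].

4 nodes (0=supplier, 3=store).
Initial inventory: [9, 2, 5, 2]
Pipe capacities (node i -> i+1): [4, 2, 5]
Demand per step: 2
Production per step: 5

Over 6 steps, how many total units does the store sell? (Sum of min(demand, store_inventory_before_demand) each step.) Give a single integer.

Answer: 12

Derivation:
Step 1: sold=2 (running total=2) -> [10 4 2 5]
Step 2: sold=2 (running total=4) -> [11 6 2 5]
Step 3: sold=2 (running total=6) -> [12 8 2 5]
Step 4: sold=2 (running total=8) -> [13 10 2 5]
Step 5: sold=2 (running total=10) -> [14 12 2 5]
Step 6: sold=2 (running total=12) -> [15 14 2 5]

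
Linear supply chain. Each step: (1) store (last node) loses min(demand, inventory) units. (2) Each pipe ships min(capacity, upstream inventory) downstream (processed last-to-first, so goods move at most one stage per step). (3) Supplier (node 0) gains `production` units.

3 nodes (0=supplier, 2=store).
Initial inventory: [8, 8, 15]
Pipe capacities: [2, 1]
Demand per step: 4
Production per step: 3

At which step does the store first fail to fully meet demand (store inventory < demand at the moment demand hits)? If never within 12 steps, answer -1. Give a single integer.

Step 1: demand=4,sold=4 ship[1->2]=1 ship[0->1]=2 prod=3 -> [9 9 12]
Step 2: demand=4,sold=4 ship[1->2]=1 ship[0->1]=2 prod=3 -> [10 10 9]
Step 3: demand=4,sold=4 ship[1->2]=1 ship[0->1]=2 prod=3 -> [11 11 6]
Step 4: demand=4,sold=4 ship[1->2]=1 ship[0->1]=2 prod=3 -> [12 12 3]
Step 5: demand=4,sold=3 ship[1->2]=1 ship[0->1]=2 prod=3 -> [13 13 1]
Step 6: demand=4,sold=1 ship[1->2]=1 ship[0->1]=2 prod=3 -> [14 14 1]
Step 7: demand=4,sold=1 ship[1->2]=1 ship[0->1]=2 prod=3 -> [15 15 1]
Step 8: demand=4,sold=1 ship[1->2]=1 ship[0->1]=2 prod=3 -> [16 16 1]
Step 9: demand=4,sold=1 ship[1->2]=1 ship[0->1]=2 prod=3 -> [17 17 1]
Step 10: demand=4,sold=1 ship[1->2]=1 ship[0->1]=2 prod=3 -> [18 18 1]
Step 11: demand=4,sold=1 ship[1->2]=1 ship[0->1]=2 prod=3 -> [19 19 1]
Step 12: demand=4,sold=1 ship[1->2]=1 ship[0->1]=2 prod=3 -> [20 20 1]
First stockout at step 5

5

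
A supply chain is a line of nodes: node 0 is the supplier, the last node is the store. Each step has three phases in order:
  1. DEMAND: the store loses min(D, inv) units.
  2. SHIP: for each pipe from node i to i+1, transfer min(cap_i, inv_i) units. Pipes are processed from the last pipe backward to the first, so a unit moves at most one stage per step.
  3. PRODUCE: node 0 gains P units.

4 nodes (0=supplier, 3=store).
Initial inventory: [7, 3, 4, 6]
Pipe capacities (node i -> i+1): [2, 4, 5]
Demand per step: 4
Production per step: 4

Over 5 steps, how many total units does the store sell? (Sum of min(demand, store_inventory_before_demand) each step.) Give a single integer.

Step 1: sold=4 (running total=4) -> [9 2 3 6]
Step 2: sold=4 (running total=8) -> [11 2 2 5]
Step 3: sold=4 (running total=12) -> [13 2 2 3]
Step 4: sold=3 (running total=15) -> [15 2 2 2]
Step 5: sold=2 (running total=17) -> [17 2 2 2]

Answer: 17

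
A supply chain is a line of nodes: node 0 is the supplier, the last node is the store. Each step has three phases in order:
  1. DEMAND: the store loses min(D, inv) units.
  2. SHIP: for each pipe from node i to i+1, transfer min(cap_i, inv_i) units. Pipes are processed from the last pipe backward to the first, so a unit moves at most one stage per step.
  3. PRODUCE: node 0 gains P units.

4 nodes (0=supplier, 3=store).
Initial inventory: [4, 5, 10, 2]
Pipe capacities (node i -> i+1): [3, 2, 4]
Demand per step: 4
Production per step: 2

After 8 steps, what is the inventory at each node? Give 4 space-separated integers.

Step 1: demand=4,sold=2 ship[2->3]=4 ship[1->2]=2 ship[0->1]=3 prod=2 -> inv=[3 6 8 4]
Step 2: demand=4,sold=4 ship[2->3]=4 ship[1->2]=2 ship[0->1]=3 prod=2 -> inv=[2 7 6 4]
Step 3: demand=4,sold=4 ship[2->3]=4 ship[1->2]=2 ship[0->1]=2 prod=2 -> inv=[2 7 4 4]
Step 4: demand=4,sold=4 ship[2->3]=4 ship[1->2]=2 ship[0->1]=2 prod=2 -> inv=[2 7 2 4]
Step 5: demand=4,sold=4 ship[2->3]=2 ship[1->2]=2 ship[0->1]=2 prod=2 -> inv=[2 7 2 2]
Step 6: demand=4,sold=2 ship[2->3]=2 ship[1->2]=2 ship[0->1]=2 prod=2 -> inv=[2 7 2 2]
Step 7: demand=4,sold=2 ship[2->3]=2 ship[1->2]=2 ship[0->1]=2 prod=2 -> inv=[2 7 2 2]
Step 8: demand=4,sold=2 ship[2->3]=2 ship[1->2]=2 ship[0->1]=2 prod=2 -> inv=[2 7 2 2]

2 7 2 2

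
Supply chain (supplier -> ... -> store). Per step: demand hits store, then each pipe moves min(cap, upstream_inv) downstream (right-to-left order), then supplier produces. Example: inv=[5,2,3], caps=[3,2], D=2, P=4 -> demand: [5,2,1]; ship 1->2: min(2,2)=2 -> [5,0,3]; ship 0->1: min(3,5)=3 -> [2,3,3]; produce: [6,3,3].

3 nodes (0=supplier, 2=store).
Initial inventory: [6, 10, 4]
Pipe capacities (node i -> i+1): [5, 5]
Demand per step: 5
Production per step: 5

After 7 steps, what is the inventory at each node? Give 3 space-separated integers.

Step 1: demand=5,sold=4 ship[1->2]=5 ship[0->1]=5 prod=5 -> inv=[6 10 5]
Step 2: demand=5,sold=5 ship[1->2]=5 ship[0->1]=5 prod=5 -> inv=[6 10 5]
Step 3: demand=5,sold=5 ship[1->2]=5 ship[0->1]=5 prod=5 -> inv=[6 10 5]
Step 4: demand=5,sold=5 ship[1->2]=5 ship[0->1]=5 prod=5 -> inv=[6 10 5]
Step 5: demand=5,sold=5 ship[1->2]=5 ship[0->1]=5 prod=5 -> inv=[6 10 5]
Step 6: demand=5,sold=5 ship[1->2]=5 ship[0->1]=5 prod=5 -> inv=[6 10 5]
Step 7: demand=5,sold=5 ship[1->2]=5 ship[0->1]=5 prod=5 -> inv=[6 10 5]

6 10 5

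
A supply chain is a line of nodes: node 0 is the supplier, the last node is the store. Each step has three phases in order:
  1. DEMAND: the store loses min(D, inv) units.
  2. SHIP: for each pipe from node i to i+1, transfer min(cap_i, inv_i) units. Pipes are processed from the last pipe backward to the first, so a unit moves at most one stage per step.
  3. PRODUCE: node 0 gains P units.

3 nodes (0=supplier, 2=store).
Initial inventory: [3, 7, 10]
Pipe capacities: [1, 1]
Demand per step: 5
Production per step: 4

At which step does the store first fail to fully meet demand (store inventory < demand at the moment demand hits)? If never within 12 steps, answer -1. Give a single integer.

Step 1: demand=5,sold=5 ship[1->2]=1 ship[0->1]=1 prod=4 -> [6 7 6]
Step 2: demand=5,sold=5 ship[1->2]=1 ship[0->1]=1 prod=4 -> [9 7 2]
Step 3: demand=5,sold=2 ship[1->2]=1 ship[0->1]=1 prod=4 -> [12 7 1]
Step 4: demand=5,sold=1 ship[1->2]=1 ship[0->1]=1 prod=4 -> [15 7 1]
Step 5: demand=5,sold=1 ship[1->2]=1 ship[0->1]=1 prod=4 -> [18 7 1]
Step 6: demand=5,sold=1 ship[1->2]=1 ship[0->1]=1 prod=4 -> [21 7 1]
Step 7: demand=5,sold=1 ship[1->2]=1 ship[0->1]=1 prod=4 -> [24 7 1]
Step 8: demand=5,sold=1 ship[1->2]=1 ship[0->1]=1 prod=4 -> [27 7 1]
Step 9: demand=5,sold=1 ship[1->2]=1 ship[0->1]=1 prod=4 -> [30 7 1]
Step 10: demand=5,sold=1 ship[1->2]=1 ship[0->1]=1 prod=4 -> [33 7 1]
Step 11: demand=5,sold=1 ship[1->2]=1 ship[0->1]=1 prod=4 -> [36 7 1]
Step 12: demand=5,sold=1 ship[1->2]=1 ship[0->1]=1 prod=4 -> [39 7 1]
First stockout at step 3

3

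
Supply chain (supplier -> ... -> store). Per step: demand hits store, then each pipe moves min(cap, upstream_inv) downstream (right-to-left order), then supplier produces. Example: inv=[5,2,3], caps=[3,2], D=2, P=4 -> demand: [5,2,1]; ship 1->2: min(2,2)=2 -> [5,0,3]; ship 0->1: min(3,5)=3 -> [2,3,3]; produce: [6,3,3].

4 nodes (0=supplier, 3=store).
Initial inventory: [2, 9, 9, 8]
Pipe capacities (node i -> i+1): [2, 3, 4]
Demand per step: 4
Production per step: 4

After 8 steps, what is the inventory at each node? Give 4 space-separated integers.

Step 1: demand=4,sold=4 ship[2->3]=4 ship[1->2]=3 ship[0->1]=2 prod=4 -> inv=[4 8 8 8]
Step 2: demand=4,sold=4 ship[2->3]=4 ship[1->2]=3 ship[0->1]=2 prod=4 -> inv=[6 7 7 8]
Step 3: demand=4,sold=4 ship[2->3]=4 ship[1->2]=3 ship[0->1]=2 prod=4 -> inv=[8 6 6 8]
Step 4: demand=4,sold=4 ship[2->3]=4 ship[1->2]=3 ship[0->1]=2 prod=4 -> inv=[10 5 5 8]
Step 5: demand=4,sold=4 ship[2->3]=4 ship[1->2]=3 ship[0->1]=2 prod=4 -> inv=[12 4 4 8]
Step 6: demand=4,sold=4 ship[2->3]=4 ship[1->2]=3 ship[0->1]=2 prod=4 -> inv=[14 3 3 8]
Step 7: demand=4,sold=4 ship[2->3]=3 ship[1->2]=3 ship[0->1]=2 prod=4 -> inv=[16 2 3 7]
Step 8: demand=4,sold=4 ship[2->3]=3 ship[1->2]=2 ship[0->1]=2 prod=4 -> inv=[18 2 2 6]

18 2 2 6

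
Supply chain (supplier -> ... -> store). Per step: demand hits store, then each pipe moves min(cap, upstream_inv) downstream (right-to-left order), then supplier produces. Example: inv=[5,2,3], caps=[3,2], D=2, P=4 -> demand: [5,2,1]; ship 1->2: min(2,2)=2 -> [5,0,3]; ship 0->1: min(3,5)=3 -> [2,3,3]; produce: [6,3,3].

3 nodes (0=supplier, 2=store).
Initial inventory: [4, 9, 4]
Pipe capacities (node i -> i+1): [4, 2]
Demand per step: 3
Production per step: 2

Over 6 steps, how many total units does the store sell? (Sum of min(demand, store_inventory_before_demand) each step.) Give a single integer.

Answer: 14

Derivation:
Step 1: sold=3 (running total=3) -> [2 11 3]
Step 2: sold=3 (running total=6) -> [2 11 2]
Step 3: sold=2 (running total=8) -> [2 11 2]
Step 4: sold=2 (running total=10) -> [2 11 2]
Step 5: sold=2 (running total=12) -> [2 11 2]
Step 6: sold=2 (running total=14) -> [2 11 2]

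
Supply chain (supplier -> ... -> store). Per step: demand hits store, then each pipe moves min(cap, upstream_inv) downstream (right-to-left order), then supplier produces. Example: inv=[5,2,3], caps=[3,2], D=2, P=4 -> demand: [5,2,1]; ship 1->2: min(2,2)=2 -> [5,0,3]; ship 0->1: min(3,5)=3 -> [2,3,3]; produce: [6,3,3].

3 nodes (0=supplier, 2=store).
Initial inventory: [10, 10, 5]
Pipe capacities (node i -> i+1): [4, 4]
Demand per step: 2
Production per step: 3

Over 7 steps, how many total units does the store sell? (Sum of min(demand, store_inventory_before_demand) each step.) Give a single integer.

Answer: 14

Derivation:
Step 1: sold=2 (running total=2) -> [9 10 7]
Step 2: sold=2 (running total=4) -> [8 10 9]
Step 3: sold=2 (running total=6) -> [7 10 11]
Step 4: sold=2 (running total=8) -> [6 10 13]
Step 5: sold=2 (running total=10) -> [5 10 15]
Step 6: sold=2 (running total=12) -> [4 10 17]
Step 7: sold=2 (running total=14) -> [3 10 19]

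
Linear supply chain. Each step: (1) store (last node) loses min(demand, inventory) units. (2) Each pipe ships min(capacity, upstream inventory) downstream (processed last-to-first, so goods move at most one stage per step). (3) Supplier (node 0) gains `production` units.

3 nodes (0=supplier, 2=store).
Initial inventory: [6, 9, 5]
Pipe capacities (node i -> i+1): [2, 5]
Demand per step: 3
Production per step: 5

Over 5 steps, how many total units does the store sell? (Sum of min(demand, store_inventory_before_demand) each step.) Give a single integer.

Step 1: sold=3 (running total=3) -> [9 6 7]
Step 2: sold=3 (running total=6) -> [12 3 9]
Step 3: sold=3 (running total=9) -> [15 2 9]
Step 4: sold=3 (running total=12) -> [18 2 8]
Step 5: sold=3 (running total=15) -> [21 2 7]

Answer: 15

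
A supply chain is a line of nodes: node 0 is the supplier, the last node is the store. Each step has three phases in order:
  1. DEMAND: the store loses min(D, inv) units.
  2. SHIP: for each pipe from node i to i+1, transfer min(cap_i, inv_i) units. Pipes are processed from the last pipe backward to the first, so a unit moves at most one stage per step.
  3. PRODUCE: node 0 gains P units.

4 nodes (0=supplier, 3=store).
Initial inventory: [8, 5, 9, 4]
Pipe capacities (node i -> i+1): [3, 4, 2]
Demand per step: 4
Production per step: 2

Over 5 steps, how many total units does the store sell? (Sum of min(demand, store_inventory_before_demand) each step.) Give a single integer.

Step 1: sold=4 (running total=4) -> [7 4 11 2]
Step 2: sold=2 (running total=6) -> [6 3 13 2]
Step 3: sold=2 (running total=8) -> [5 3 14 2]
Step 4: sold=2 (running total=10) -> [4 3 15 2]
Step 5: sold=2 (running total=12) -> [3 3 16 2]

Answer: 12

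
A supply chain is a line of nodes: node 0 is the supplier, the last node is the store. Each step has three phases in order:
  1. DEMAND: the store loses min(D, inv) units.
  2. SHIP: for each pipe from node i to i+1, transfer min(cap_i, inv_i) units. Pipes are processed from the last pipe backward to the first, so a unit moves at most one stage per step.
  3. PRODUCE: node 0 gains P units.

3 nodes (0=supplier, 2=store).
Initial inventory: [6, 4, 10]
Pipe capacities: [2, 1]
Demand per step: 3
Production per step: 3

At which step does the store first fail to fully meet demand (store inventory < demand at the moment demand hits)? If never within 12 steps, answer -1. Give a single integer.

Step 1: demand=3,sold=3 ship[1->2]=1 ship[0->1]=2 prod=3 -> [7 5 8]
Step 2: demand=3,sold=3 ship[1->2]=1 ship[0->1]=2 prod=3 -> [8 6 6]
Step 3: demand=3,sold=3 ship[1->2]=1 ship[0->1]=2 prod=3 -> [9 7 4]
Step 4: demand=3,sold=3 ship[1->2]=1 ship[0->1]=2 prod=3 -> [10 8 2]
Step 5: demand=3,sold=2 ship[1->2]=1 ship[0->1]=2 prod=3 -> [11 9 1]
Step 6: demand=3,sold=1 ship[1->2]=1 ship[0->1]=2 prod=3 -> [12 10 1]
Step 7: demand=3,sold=1 ship[1->2]=1 ship[0->1]=2 prod=3 -> [13 11 1]
Step 8: demand=3,sold=1 ship[1->2]=1 ship[0->1]=2 prod=3 -> [14 12 1]
Step 9: demand=3,sold=1 ship[1->2]=1 ship[0->1]=2 prod=3 -> [15 13 1]
Step 10: demand=3,sold=1 ship[1->2]=1 ship[0->1]=2 prod=3 -> [16 14 1]
Step 11: demand=3,sold=1 ship[1->2]=1 ship[0->1]=2 prod=3 -> [17 15 1]
Step 12: demand=3,sold=1 ship[1->2]=1 ship[0->1]=2 prod=3 -> [18 16 1]
First stockout at step 5

5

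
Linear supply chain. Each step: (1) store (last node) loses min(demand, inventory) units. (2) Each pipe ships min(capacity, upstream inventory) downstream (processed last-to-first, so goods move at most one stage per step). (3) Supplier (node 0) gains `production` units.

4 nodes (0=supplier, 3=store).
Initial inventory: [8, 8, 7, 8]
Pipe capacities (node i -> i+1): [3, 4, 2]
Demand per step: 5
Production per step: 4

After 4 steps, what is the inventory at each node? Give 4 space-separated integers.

Step 1: demand=5,sold=5 ship[2->3]=2 ship[1->2]=4 ship[0->1]=3 prod=4 -> inv=[9 7 9 5]
Step 2: demand=5,sold=5 ship[2->3]=2 ship[1->2]=4 ship[0->1]=3 prod=4 -> inv=[10 6 11 2]
Step 3: demand=5,sold=2 ship[2->3]=2 ship[1->2]=4 ship[0->1]=3 prod=4 -> inv=[11 5 13 2]
Step 4: demand=5,sold=2 ship[2->3]=2 ship[1->2]=4 ship[0->1]=3 prod=4 -> inv=[12 4 15 2]

12 4 15 2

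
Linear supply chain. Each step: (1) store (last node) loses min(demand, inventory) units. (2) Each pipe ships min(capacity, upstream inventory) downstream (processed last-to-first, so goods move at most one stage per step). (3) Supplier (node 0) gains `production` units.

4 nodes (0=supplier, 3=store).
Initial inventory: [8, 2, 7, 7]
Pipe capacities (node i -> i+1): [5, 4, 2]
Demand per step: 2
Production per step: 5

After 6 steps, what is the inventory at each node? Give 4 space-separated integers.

Step 1: demand=2,sold=2 ship[2->3]=2 ship[1->2]=2 ship[0->1]=5 prod=5 -> inv=[8 5 7 7]
Step 2: demand=2,sold=2 ship[2->3]=2 ship[1->2]=4 ship[0->1]=5 prod=5 -> inv=[8 6 9 7]
Step 3: demand=2,sold=2 ship[2->3]=2 ship[1->2]=4 ship[0->1]=5 prod=5 -> inv=[8 7 11 7]
Step 4: demand=2,sold=2 ship[2->3]=2 ship[1->2]=4 ship[0->1]=5 prod=5 -> inv=[8 8 13 7]
Step 5: demand=2,sold=2 ship[2->3]=2 ship[1->2]=4 ship[0->1]=5 prod=5 -> inv=[8 9 15 7]
Step 6: demand=2,sold=2 ship[2->3]=2 ship[1->2]=4 ship[0->1]=5 prod=5 -> inv=[8 10 17 7]

8 10 17 7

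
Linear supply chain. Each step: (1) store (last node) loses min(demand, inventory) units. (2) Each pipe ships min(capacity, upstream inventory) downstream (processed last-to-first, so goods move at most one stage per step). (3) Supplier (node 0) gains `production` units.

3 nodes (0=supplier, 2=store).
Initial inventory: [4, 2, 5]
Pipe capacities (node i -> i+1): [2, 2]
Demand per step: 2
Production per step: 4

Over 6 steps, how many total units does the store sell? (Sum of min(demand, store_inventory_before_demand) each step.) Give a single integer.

Step 1: sold=2 (running total=2) -> [6 2 5]
Step 2: sold=2 (running total=4) -> [8 2 5]
Step 3: sold=2 (running total=6) -> [10 2 5]
Step 4: sold=2 (running total=8) -> [12 2 5]
Step 5: sold=2 (running total=10) -> [14 2 5]
Step 6: sold=2 (running total=12) -> [16 2 5]

Answer: 12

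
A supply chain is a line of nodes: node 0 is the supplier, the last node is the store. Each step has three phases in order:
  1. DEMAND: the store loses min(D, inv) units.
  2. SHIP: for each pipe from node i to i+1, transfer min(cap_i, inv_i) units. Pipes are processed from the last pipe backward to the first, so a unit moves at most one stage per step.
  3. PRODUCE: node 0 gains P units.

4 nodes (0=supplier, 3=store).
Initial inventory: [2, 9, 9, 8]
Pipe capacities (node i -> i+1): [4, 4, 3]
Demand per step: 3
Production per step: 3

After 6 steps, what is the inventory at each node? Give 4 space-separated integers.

Step 1: demand=3,sold=3 ship[2->3]=3 ship[1->2]=4 ship[0->1]=2 prod=3 -> inv=[3 7 10 8]
Step 2: demand=3,sold=3 ship[2->3]=3 ship[1->2]=4 ship[0->1]=3 prod=3 -> inv=[3 6 11 8]
Step 3: demand=3,sold=3 ship[2->3]=3 ship[1->2]=4 ship[0->1]=3 prod=3 -> inv=[3 5 12 8]
Step 4: demand=3,sold=3 ship[2->3]=3 ship[1->2]=4 ship[0->1]=3 prod=3 -> inv=[3 4 13 8]
Step 5: demand=3,sold=3 ship[2->3]=3 ship[1->2]=4 ship[0->1]=3 prod=3 -> inv=[3 3 14 8]
Step 6: demand=3,sold=3 ship[2->3]=3 ship[1->2]=3 ship[0->1]=3 prod=3 -> inv=[3 3 14 8]

3 3 14 8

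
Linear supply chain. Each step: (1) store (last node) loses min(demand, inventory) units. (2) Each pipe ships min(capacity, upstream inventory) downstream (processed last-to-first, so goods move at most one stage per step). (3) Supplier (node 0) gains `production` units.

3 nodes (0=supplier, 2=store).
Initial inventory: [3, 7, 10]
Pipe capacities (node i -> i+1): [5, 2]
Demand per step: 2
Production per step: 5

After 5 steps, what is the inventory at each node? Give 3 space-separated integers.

Step 1: demand=2,sold=2 ship[1->2]=2 ship[0->1]=3 prod=5 -> inv=[5 8 10]
Step 2: demand=2,sold=2 ship[1->2]=2 ship[0->1]=5 prod=5 -> inv=[5 11 10]
Step 3: demand=2,sold=2 ship[1->2]=2 ship[0->1]=5 prod=5 -> inv=[5 14 10]
Step 4: demand=2,sold=2 ship[1->2]=2 ship[0->1]=5 prod=5 -> inv=[5 17 10]
Step 5: demand=2,sold=2 ship[1->2]=2 ship[0->1]=5 prod=5 -> inv=[5 20 10]

5 20 10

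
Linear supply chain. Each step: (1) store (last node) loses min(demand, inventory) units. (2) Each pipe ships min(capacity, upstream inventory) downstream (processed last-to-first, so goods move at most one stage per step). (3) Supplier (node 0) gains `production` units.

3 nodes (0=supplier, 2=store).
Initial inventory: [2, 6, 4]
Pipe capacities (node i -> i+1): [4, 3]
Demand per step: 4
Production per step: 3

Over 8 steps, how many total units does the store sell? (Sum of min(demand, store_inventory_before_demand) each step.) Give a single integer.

Step 1: sold=4 (running total=4) -> [3 5 3]
Step 2: sold=3 (running total=7) -> [3 5 3]
Step 3: sold=3 (running total=10) -> [3 5 3]
Step 4: sold=3 (running total=13) -> [3 5 3]
Step 5: sold=3 (running total=16) -> [3 5 3]
Step 6: sold=3 (running total=19) -> [3 5 3]
Step 7: sold=3 (running total=22) -> [3 5 3]
Step 8: sold=3 (running total=25) -> [3 5 3]

Answer: 25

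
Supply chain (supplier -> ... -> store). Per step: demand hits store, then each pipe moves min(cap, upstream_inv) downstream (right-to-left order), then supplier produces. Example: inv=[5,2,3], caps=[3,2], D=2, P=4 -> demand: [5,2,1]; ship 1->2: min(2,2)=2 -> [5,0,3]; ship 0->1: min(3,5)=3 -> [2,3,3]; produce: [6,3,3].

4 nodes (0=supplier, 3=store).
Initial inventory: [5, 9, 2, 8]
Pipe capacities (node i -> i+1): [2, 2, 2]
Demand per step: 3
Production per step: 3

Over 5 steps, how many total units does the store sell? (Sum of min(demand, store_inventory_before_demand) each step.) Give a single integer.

Step 1: sold=3 (running total=3) -> [6 9 2 7]
Step 2: sold=3 (running total=6) -> [7 9 2 6]
Step 3: sold=3 (running total=9) -> [8 9 2 5]
Step 4: sold=3 (running total=12) -> [9 9 2 4]
Step 5: sold=3 (running total=15) -> [10 9 2 3]

Answer: 15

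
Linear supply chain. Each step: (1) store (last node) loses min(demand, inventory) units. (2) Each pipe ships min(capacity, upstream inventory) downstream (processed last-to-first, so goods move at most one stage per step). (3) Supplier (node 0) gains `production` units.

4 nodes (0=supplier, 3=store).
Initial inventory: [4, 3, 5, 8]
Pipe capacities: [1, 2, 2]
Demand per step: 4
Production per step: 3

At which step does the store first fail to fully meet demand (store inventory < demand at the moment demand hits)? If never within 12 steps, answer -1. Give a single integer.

Step 1: demand=4,sold=4 ship[2->3]=2 ship[1->2]=2 ship[0->1]=1 prod=3 -> [6 2 5 6]
Step 2: demand=4,sold=4 ship[2->3]=2 ship[1->2]=2 ship[0->1]=1 prod=3 -> [8 1 5 4]
Step 3: demand=4,sold=4 ship[2->3]=2 ship[1->2]=1 ship[0->1]=1 prod=3 -> [10 1 4 2]
Step 4: demand=4,sold=2 ship[2->3]=2 ship[1->2]=1 ship[0->1]=1 prod=3 -> [12 1 3 2]
Step 5: demand=4,sold=2 ship[2->3]=2 ship[1->2]=1 ship[0->1]=1 prod=3 -> [14 1 2 2]
Step 6: demand=4,sold=2 ship[2->3]=2 ship[1->2]=1 ship[0->1]=1 prod=3 -> [16 1 1 2]
Step 7: demand=4,sold=2 ship[2->3]=1 ship[1->2]=1 ship[0->1]=1 prod=3 -> [18 1 1 1]
Step 8: demand=4,sold=1 ship[2->3]=1 ship[1->2]=1 ship[0->1]=1 prod=3 -> [20 1 1 1]
Step 9: demand=4,sold=1 ship[2->3]=1 ship[1->2]=1 ship[0->1]=1 prod=3 -> [22 1 1 1]
Step 10: demand=4,sold=1 ship[2->3]=1 ship[1->2]=1 ship[0->1]=1 prod=3 -> [24 1 1 1]
Step 11: demand=4,sold=1 ship[2->3]=1 ship[1->2]=1 ship[0->1]=1 prod=3 -> [26 1 1 1]
Step 12: demand=4,sold=1 ship[2->3]=1 ship[1->2]=1 ship[0->1]=1 prod=3 -> [28 1 1 1]
First stockout at step 4

4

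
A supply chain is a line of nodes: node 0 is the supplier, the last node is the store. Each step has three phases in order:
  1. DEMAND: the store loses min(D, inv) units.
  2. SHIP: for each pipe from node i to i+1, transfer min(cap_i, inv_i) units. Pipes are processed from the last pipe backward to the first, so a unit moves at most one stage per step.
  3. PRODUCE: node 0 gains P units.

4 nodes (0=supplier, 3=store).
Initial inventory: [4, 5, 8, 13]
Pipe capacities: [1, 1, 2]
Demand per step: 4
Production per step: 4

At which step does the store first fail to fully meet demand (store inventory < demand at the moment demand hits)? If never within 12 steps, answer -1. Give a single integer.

Step 1: demand=4,sold=4 ship[2->3]=2 ship[1->2]=1 ship[0->1]=1 prod=4 -> [7 5 7 11]
Step 2: demand=4,sold=4 ship[2->3]=2 ship[1->2]=1 ship[0->1]=1 prod=4 -> [10 5 6 9]
Step 3: demand=4,sold=4 ship[2->3]=2 ship[1->2]=1 ship[0->1]=1 prod=4 -> [13 5 5 7]
Step 4: demand=4,sold=4 ship[2->3]=2 ship[1->2]=1 ship[0->1]=1 prod=4 -> [16 5 4 5]
Step 5: demand=4,sold=4 ship[2->3]=2 ship[1->2]=1 ship[0->1]=1 prod=4 -> [19 5 3 3]
Step 6: demand=4,sold=3 ship[2->3]=2 ship[1->2]=1 ship[0->1]=1 prod=4 -> [22 5 2 2]
Step 7: demand=4,sold=2 ship[2->3]=2 ship[1->2]=1 ship[0->1]=1 prod=4 -> [25 5 1 2]
Step 8: demand=4,sold=2 ship[2->3]=1 ship[1->2]=1 ship[0->1]=1 prod=4 -> [28 5 1 1]
Step 9: demand=4,sold=1 ship[2->3]=1 ship[1->2]=1 ship[0->1]=1 prod=4 -> [31 5 1 1]
Step 10: demand=4,sold=1 ship[2->3]=1 ship[1->2]=1 ship[0->1]=1 prod=4 -> [34 5 1 1]
Step 11: demand=4,sold=1 ship[2->3]=1 ship[1->2]=1 ship[0->1]=1 prod=4 -> [37 5 1 1]
Step 12: demand=4,sold=1 ship[2->3]=1 ship[1->2]=1 ship[0->1]=1 prod=4 -> [40 5 1 1]
First stockout at step 6

6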